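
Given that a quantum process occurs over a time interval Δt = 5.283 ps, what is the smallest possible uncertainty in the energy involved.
62.295 μeV

Using the energy-time uncertainty principle:
ΔEΔt ≥ ℏ/2

The minimum uncertainty in energy is:
ΔE_min = ℏ/(2Δt)
ΔE_min = (1.055e-34 J·s) / (2 × 5.283e-12 s)
ΔE_min = 9.981e-24 J = 62.295 μeV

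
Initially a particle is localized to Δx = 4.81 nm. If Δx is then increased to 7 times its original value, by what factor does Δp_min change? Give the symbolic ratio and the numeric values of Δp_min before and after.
Original Δp_min = 1.096 × 10^-26 kg·m/s; new Δp'_min = 1.566 × 10^-27 kg·m/s; ratio Δp'_min/Δp_min = 1/7.

From the uncertainty principle ΔxΔp ≥ ℏ/2, the minimum momentum uncertainty is Δp_min = ℏ/(2Δx).

Original (Δx = 4.81 nm = 4.810e-09 m):
Δp_min = (1.055e-34 J·s)/(2 × 4.810e-09 m) = 1.096e-26 kg·m/s

When Δx → 7Δx:
Δp'_min = ℏ/(2 × 7Δx) = (1/7) × ℏ/(2Δx) = (1/7) × Δp_min
Δp'_min = 1/7 × 1.096e-26 kg·m/s = 1.566e-27 kg·m/s

Since Δp_min ∝ 1/Δx, when Δx is increased to 7 times its original value, Δp_min decreases to 1/7 of its original value.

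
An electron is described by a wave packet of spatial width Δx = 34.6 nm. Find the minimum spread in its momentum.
1.524 × 10^-27 kg·m/s

For a wave packet, the spatial width Δx and momentum spread Δp are related by the uncertainty principle:
ΔxΔp ≥ ℏ/2

The minimum momentum spread is:
Δp_min = ℏ/(2Δx)
Δp_min = (1.055e-34 J·s) / (2 × 3.460e-08 m)
Δp_min = 1.524e-27 kg·m/s

A wave packet cannot have both a well-defined position and well-defined momentum.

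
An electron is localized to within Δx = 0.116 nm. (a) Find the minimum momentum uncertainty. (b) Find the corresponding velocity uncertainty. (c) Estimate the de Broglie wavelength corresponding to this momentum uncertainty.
(a) Δp_min = 4.546 × 10^-25 kg·m/s
(b) Δv_min = 498.998 km/s
(c) λ_dB = 1.458 nm

Step-by-step:

(a) From the uncertainty principle:
Δp_min = ℏ/(2Δx) = (1.055e-34 J·s)/(2 × 1.160e-10 m) = 4.546e-25 kg·m/s

(b) The velocity uncertainty:
Δv = Δp/m = (4.546e-25 kg·m/s)/(9.109e-31 kg) = 4.990e+05 m/s = 498.998 km/s

(c) The de Broglie wavelength for this momentum:
λ = h/p = (6.626e-34 J·s)/(4.546e-25 kg·m/s) = 1.458e-09 m = 1.458 nm

Note: The de Broglie wavelength is comparable to the localization size, as expected from wave-particle duality.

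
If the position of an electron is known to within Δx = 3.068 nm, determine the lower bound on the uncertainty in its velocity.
18.867 km/s

Using the Heisenberg uncertainty principle and Δp = mΔv:
ΔxΔp ≥ ℏ/2
Δx(mΔv) ≥ ℏ/2

The minimum uncertainty in velocity is:
Δv_min = ℏ/(2mΔx)
Δv_min = (1.055e-34 J·s) / (2 × 9.109e-31 kg × 3.068e-09 m)
Δv_min = 1.887e+04 m/s = 18.867 km/s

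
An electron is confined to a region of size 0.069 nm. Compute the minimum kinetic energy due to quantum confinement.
2.001 eV

Using the uncertainty principle:

1. Position uncertainty: Δx ≈ 6.900e-11 m
2. Minimum momentum uncertainty: Δp = ℏ/(2Δx) = 7.642e-25 kg·m/s
3. Minimum kinetic energy:
   KE = (Δp)²/(2m) = (7.642e-25)²/(2 × 9.109e-31 kg)
   KE = 3.205e-19 J = 2.001 eV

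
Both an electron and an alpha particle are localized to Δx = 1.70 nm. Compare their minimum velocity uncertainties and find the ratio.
The electron has the larger minimum velocity uncertainty, by a ratio of 7294.3.

For both particles, Δp_min = ℏ/(2Δx) = 3.102e-26 kg·m/s (same for both).

The velocity uncertainty is Δv = Δp/m:
- electron: Δv = 3.102e-26 / 9.109e-31 = 3.405e+04 m/s = 34.049 km/s
- alpha particle: Δv = 3.102e-26 / 6.645e-27 = 4.668e+00 m/s = 4.668 m/s

Ratio: 3.405e+04 / 4.668e+00 = 7294.3

The lighter particle has larger velocity uncertainty because Δv ∝ 1/m.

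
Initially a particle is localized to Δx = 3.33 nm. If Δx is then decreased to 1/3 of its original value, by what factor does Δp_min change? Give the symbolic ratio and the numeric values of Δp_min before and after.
Original Δp_min = 1.583 × 10^-26 kg·m/s; new Δp'_min = 4.750 × 10^-26 kg·m/s; ratio Δp'_min/Δp_min = 3.

From the uncertainty principle ΔxΔp ≥ ℏ/2, the minimum momentum uncertainty is Δp_min = ℏ/(2Δx).

Original (Δx = 3.33 nm = 3.330e-09 m):
Δp_min = (1.055e-34 J·s)/(2 × 3.330e-09 m) = 1.583e-26 kg·m/s

When Δx → (1/3)Δx:
Δp'_min = ℏ/(2 × (1/3)Δx) = 3 × ℏ/(2Δx) = 3 × Δp_min
Δp'_min = 3 × 1.583e-26 kg·m/s = 4.750e-26 kg·m/s

Since Δp_min ∝ 1/Δx, when Δx is decreased to 1/3 of its original value, Δp_min increases to 3 times its original value.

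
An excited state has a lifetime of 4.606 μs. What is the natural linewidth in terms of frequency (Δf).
17.277 kHz

Using the energy-time uncertainty principle and E = hf:
ΔEΔt ≥ ℏ/2
hΔf·Δt ≥ ℏ/2

The minimum frequency uncertainty is:
Δf = ℏ/(2hτ) = 1/(4πτ)
Δf = 1/(4π × 4.606e-06 s)
Δf = 1.728e+04 Hz = 17.277 kHz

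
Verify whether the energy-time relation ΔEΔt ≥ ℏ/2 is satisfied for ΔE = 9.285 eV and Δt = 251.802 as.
Yes, it satisfies the uncertainty relation.

Calculate the product ΔEΔt:
ΔE = 9.285 eV = 1.488e-18 J
ΔEΔt = (1.488e-18 J) × (2.518e-16 s)
ΔEΔt = 3.746e-34 J·s

Compare to the minimum allowed value ℏ/2:
ℏ/2 = 5.273e-35 J·s

Since ΔEΔt = 3.746e-34 J·s ≥ 5.273e-35 J·s = ℏ/2,
this satisfies the uncertainty relation.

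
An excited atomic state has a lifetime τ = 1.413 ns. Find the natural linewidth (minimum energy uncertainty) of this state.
232.913 neV

Using the energy-time uncertainty principle:
ΔEΔt ≥ ℏ/2

The lifetime τ represents the time uncertainty Δt.
The natural linewidth (minimum energy uncertainty) is:

ΔE = ℏ/(2τ)
ΔE = (1.055e-34 J·s) / (2 × 1.413e-09 s)
ΔE = 3.732e-26 J = 232.913 neV

This natural linewidth limits the precision of spectroscopic measurements.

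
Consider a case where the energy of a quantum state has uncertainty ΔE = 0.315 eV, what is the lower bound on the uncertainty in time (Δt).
1.045 fs

Using the energy-time uncertainty principle:
ΔEΔt ≥ ℏ/2

The minimum uncertainty in time is:
Δt_min = ℏ/(2ΔE)
Δt_min = (1.055e-34 J·s) / (2 × 5.047e-20 J)
Δt_min = 1.045e-15 s = 1.045 fs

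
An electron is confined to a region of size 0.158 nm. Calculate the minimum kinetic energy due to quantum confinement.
381.548 meV

Using the uncertainty principle:

1. Position uncertainty: Δx ≈ 1.580e-10 m
2. Minimum momentum uncertainty: Δp = ℏ/(2Δx) = 3.337e-25 kg·m/s
3. Minimum kinetic energy:
   KE = (Δp)²/(2m) = (3.337e-25)²/(2 × 9.109e-31 kg)
   KE = 6.113e-20 J = 381.548 meV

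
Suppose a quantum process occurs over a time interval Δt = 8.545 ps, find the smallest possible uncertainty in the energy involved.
38.514 μeV

Using the energy-time uncertainty principle:
ΔEΔt ≥ ℏ/2

The minimum uncertainty in energy is:
ΔE_min = ℏ/(2Δt)
ΔE_min = (1.055e-34 J·s) / (2 × 8.545e-12 s)
ΔE_min = 6.171e-24 J = 38.514 μeV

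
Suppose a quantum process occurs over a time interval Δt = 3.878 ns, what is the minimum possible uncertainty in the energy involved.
84.865 neV

Using the energy-time uncertainty principle:
ΔEΔt ≥ ℏ/2

The minimum uncertainty in energy is:
ΔE_min = ℏ/(2Δt)
ΔE_min = (1.055e-34 J·s) / (2 × 3.878e-09 s)
ΔE_min = 1.360e-26 J = 84.865 neV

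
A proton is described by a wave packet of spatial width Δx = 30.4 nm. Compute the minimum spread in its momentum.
1.734 × 10^-27 kg·m/s

For a wave packet, the spatial width Δx and momentum spread Δp are related by the uncertainty principle:
ΔxΔp ≥ ℏ/2

The minimum momentum spread is:
Δp_min = ℏ/(2Δx)
Δp_min = (1.055e-34 J·s) / (2 × 3.040e-08 m)
Δp_min = 1.734e-27 kg·m/s

A wave packet cannot have both a well-defined position and well-defined momentum.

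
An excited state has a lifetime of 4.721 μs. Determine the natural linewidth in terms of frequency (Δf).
16.856 kHz

Using the energy-time uncertainty principle and E = hf:
ΔEΔt ≥ ℏ/2
hΔf·Δt ≥ ℏ/2

The minimum frequency uncertainty is:
Δf = ℏ/(2hτ) = 1/(4πτ)
Δf = 1/(4π × 4.721e-06 s)
Δf = 1.686e+04 Hz = 16.856 kHz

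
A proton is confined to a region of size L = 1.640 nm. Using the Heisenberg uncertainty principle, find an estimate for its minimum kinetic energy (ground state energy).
1.929 μeV

Using the uncertainty principle to estimate ground state energy:

1. The position uncertainty is approximately the confinement size:
   Δx ≈ L = 1.640e-09 m

2. From ΔxΔp ≥ ℏ/2, the minimum momentum uncertainty is:
   Δp ≈ ℏ/(2L) = 3.215e-26 kg·m/s

3. The kinetic energy is approximately:
   KE ≈ (Δp)²/(2m) = (3.215e-26)²/(2 × 1.673e-27 kg)
   KE ≈ 3.090e-25 J = 1.929 μeV

This is an order-of-magnitude estimate of the ground state energy.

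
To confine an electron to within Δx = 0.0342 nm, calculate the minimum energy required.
8.143 eV

Localizing a particle requires giving it sufficient momentum uncertainty:

1. From uncertainty principle: Δp ≥ ℏ/(2Δx)
   Δp_min = (1.055e-34 J·s) / (2 × 3.420e-11 m)
   Δp_min = 1.542e-24 kg·m/s

2. This momentum uncertainty corresponds to kinetic energy:
   KE ≈ (Δp)²/(2m) = (1.542e-24)²/(2 × 9.109e-31 kg)
   KE = 1.305e-18 J = 8.143 eV

Tighter localization requires more energy.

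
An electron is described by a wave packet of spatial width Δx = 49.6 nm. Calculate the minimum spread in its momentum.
1.063 × 10^-27 kg·m/s

For a wave packet, the spatial width Δx and momentum spread Δp are related by the uncertainty principle:
ΔxΔp ≥ ℏ/2

The minimum momentum spread is:
Δp_min = ℏ/(2Δx)
Δp_min = (1.055e-34 J·s) / (2 × 4.960e-08 m)
Δp_min = 1.063e-27 kg·m/s

A wave packet cannot have both a well-defined position and well-defined momentum.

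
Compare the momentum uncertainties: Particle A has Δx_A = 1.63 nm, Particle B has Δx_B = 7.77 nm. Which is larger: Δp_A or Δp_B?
Particle A has the larger minimum momentum uncertainty, by a factor of 4.77.

For each particle, the minimum momentum uncertainty is Δp_min = ℏ/(2Δx):

Particle A: Δp_A = ℏ/(2×1.630e-09 m) = 3.235e-26 kg·m/s
Particle B: Δp_B = ℏ/(2×7.770e-09 m) = 6.786e-27 kg·m/s

Ratio: Δp_A/Δp_B = 4.77

Since Δp_min ∝ 1/Δx, the particle with smaller position uncertainty (A) has larger momentum uncertainty.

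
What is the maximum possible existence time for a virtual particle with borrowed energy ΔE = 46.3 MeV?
7.108 ys

Using the energy-time uncertainty principle:
ΔEΔt ≥ ℏ/2

For a virtual particle borrowing energy ΔE, the maximum lifetime is:
Δt_max = ℏ/(2ΔE)

Converting energy:
ΔE = 46.3 MeV = 7.418e-12 J

Δt_max = (1.055e-34 J·s) / (2 × 7.418e-12 J)
Δt_max = 7.108e-24 s = 7.108 ys

Virtual particles with higher borrowed energy exist for shorter times.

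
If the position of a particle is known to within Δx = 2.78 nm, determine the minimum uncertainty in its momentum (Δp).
1.897 × 10^-26 kg·m/s

Using the Heisenberg uncertainty principle:
ΔxΔp ≥ ℏ/2

The minimum uncertainty in momentum is:
Δp_min = ℏ/(2Δx)
Δp_min = (1.055e-34 J·s) / (2 × 2.780e-09 m)
Δp_min = 1.897e-26 kg·m/s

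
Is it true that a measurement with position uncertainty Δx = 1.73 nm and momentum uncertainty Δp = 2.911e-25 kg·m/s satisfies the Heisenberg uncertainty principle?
Yes, it satisfies the uncertainty principle.

Calculate the product ΔxΔp:
ΔxΔp = (1.730e-09 m) × (2.911e-25 kg·m/s)
ΔxΔp = 5.036e-34 J·s

Compare to the minimum allowed value ℏ/2:
ℏ/2 = 5.273e-35 J·s

Since ΔxΔp = 5.036e-34 J·s ≥ 5.273e-35 J·s = ℏ/2,
the measurement satisfies the uncertainty principle.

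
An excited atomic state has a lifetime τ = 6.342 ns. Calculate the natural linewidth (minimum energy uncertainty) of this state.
51.893 neV

Using the energy-time uncertainty principle:
ΔEΔt ≥ ℏ/2

The lifetime τ represents the time uncertainty Δt.
The natural linewidth (minimum energy uncertainty) is:

ΔE = ℏ/(2τ)
ΔE = (1.055e-34 J·s) / (2 × 6.342e-09 s)
ΔE = 8.314e-27 J = 51.893 neV

This natural linewidth limits the precision of spectroscopic measurements.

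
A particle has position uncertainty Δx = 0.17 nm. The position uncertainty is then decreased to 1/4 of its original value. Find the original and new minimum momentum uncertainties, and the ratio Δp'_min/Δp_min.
Original Δp_min = 3.102 × 10^-25 kg·m/s; new Δp'_min = 1.241 × 10^-24 kg·m/s; ratio Δp'_min/Δp_min = 4.

From the uncertainty principle ΔxΔp ≥ ℏ/2, the minimum momentum uncertainty is Δp_min = ℏ/(2Δx).

Original (Δx = 0.17 nm = 1.700e-10 m):
Δp_min = (1.055e-34 J·s)/(2 × 1.700e-10 m) = 3.102e-25 kg·m/s

When Δx → (1/4)Δx:
Δp'_min = ℏ/(2 × (1/4)Δx) = 4 × ℏ/(2Δx) = 4 × Δp_min
Δp'_min = 4 × 3.102e-25 kg·m/s = 1.241e-24 kg·m/s

Since Δp_min ∝ 1/Δx, when Δx is decreased to 1/4 of its original value, Δp_min increases to 4 times its original value.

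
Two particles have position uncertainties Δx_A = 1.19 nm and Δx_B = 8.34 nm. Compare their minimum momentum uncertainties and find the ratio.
Particle A has the larger minimum momentum uncertainty, by a factor of 7.01.

For each particle, the minimum momentum uncertainty is Δp_min = ℏ/(2Δx):

Particle A: Δp_A = ℏ/(2×1.190e-09 m) = 4.431e-26 kg·m/s
Particle B: Δp_B = ℏ/(2×8.340e-09 m) = 6.322e-27 kg·m/s

Ratio: Δp_A/Δp_B = 7.01

Since Δp_min ∝ 1/Δx, the particle with smaller position uncertainty (A) has larger momentum uncertainty.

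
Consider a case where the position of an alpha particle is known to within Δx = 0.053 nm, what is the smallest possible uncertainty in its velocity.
149.726 m/s

Using the Heisenberg uncertainty principle and Δp = mΔv:
ΔxΔp ≥ ℏ/2
Δx(mΔv) ≥ ℏ/2

The minimum uncertainty in velocity is:
Δv_min = ℏ/(2mΔx)
Δv_min = (1.055e-34 J·s) / (2 × 6.645e-27 kg × 5.300e-11 m)
Δv_min = 1.497e+02 m/s = 149.726 m/s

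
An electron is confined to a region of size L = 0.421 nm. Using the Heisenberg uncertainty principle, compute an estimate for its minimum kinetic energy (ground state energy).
53.740 meV

Using the uncertainty principle to estimate ground state energy:

1. The position uncertainty is approximately the confinement size:
   Δx ≈ L = 4.210e-10 m

2. From ΔxΔp ≥ ℏ/2, the minimum momentum uncertainty is:
   Δp ≈ ℏ/(2L) = 1.252e-25 kg·m/s

3. The kinetic energy is approximately:
   KE ≈ (Δp)²/(2m) = (1.252e-25)²/(2 × 9.109e-31 kg)
   KE ≈ 8.610e-21 J = 53.740 meV

This is an order-of-magnitude estimate of the ground state energy.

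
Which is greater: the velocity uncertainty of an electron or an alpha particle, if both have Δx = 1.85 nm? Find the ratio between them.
The electron has the larger minimum velocity uncertainty, by a ratio of 7294.3.

For both particles, Δp_min = ℏ/(2Δx) = 2.850e-26 kg·m/s (same for both).

The velocity uncertainty is Δv = Δp/m:
- electron: Δv = 2.850e-26 / 9.109e-31 = 3.129e+04 m/s = 31.289 km/s
- alpha particle: Δv = 2.850e-26 / 6.645e-27 = 4.289e+00 m/s = 4.289 m/s

Ratio: 3.129e+04 / 4.289e+00 = 7294.3

The lighter particle has larger velocity uncertainty because Δv ∝ 1/m.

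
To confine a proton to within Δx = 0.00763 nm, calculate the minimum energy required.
89.106 meV

Localizing a particle requires giving it sufficient momentum uncertainty:

1. From uncertainty principle: Δp ≥ ℏ/(2Δx)
   Δp_min = (1.055e-34 J·s) / (2 × 7.630e-12 m)
   Δp_min = 6.911e-24 kg·m/s

2. This momentum uncertainty corresponds to kinetic energy:
   KE ≈ (Δp)²/(2m) = (6.911e-24)²/(2 × 1.673e-27 kg)
   KE = 1.428e-20 J = 89.106 meV

Tighter localization requires more energy.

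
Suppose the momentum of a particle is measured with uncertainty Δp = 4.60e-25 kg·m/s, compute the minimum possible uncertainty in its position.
114.627 pm

Using the Heisenberg uncertainty principle:
ΔxΔp ≥ ℏ/2

The minimum uncertainty in position is:
Δx_min = ℏ/(2Δp)
Δx_min = (1.055e-34 J·s) / (2 × 4.600e-25 kg·m/s)
Δx_min = 1.146e-10 m = 114.627 pm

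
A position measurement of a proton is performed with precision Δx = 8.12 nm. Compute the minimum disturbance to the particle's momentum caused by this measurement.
6.494 × 10^-27 kg·m/s

The uncertainty principle implies that measuring position disturbs momentum:
ΔxΔp ≥ ℏ/2

When we measure position with precision Δx, we necessarily introduce a momentum uncertainty:
Δp ≥ ℏ/(2Δx)
Δp_min = (1.055e-34 J·s) / (2 × 8.120e-09 m)
Δp_min = 6.494e-27 kg·m/s

The more precisely we measure position, the greater the momentum disturbance.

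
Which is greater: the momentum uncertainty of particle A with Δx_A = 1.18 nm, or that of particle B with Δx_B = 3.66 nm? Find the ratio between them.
Particle A has the larger minimum momentum uncertainty, by a factor of 3.10.

For each particle, the minimum momentum uncertainty is Δp_min = ℏ/(2Δx):

Particle A: Δp_A = ℏ/(2×1.180e-09 m) = 4.469e-26 kg·m/s
Particle B: Δp_B = ℏ/(2×3.660e-09 m) = 1.441e-26 kg·m/s

Ratio: Δp_A/Δp_B = 3.10

Since Δp_min ∝ 1/Δx, the particle with smaller position uncertainty (A) has larger momentum uncertainty.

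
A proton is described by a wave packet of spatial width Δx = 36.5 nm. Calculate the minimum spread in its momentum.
1.445 × 10^-27 kg·m/s

For a wave packet, the spatial width Δx and momentum spread Δp are related by the uncertainty principle:
ΔxΔp ≥ ℏ/2

The minimum momentum spread is:
Δp_min = ℏ/(2Δx)
Δp_min = (1.055e-34 J·s) / (2 × 3.650e-08 m)
Δp_min = 1.445e-27 kg·m/s

A wave packet cannot have both a well-defined position and well-defined momentum.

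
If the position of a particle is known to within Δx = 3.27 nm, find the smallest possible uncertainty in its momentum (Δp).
1.612 × 10^-26 kg·m/s

Using the Heisenberg uncertainty principle:
ΔxΔp ≥ ℏ/2

The minimum uncertainty in momentum is:
Δp_min = ℏ/(2Δx)
Δp_min = (1.055e-34 J·s) / (2 × 3.270e-09 m)
Δp_min = 1.612e-26 kg·m/s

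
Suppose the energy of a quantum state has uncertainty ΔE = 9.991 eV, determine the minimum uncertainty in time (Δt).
32.940 as

Using the energy-time uncertainty principle:
ΔEΔt ≥ ℏ/2

The minimum uncertainty in time is:
Δt_min = ℏ/(2ΔE)
Δt_min = (1.055e-34 J·s) / (2 × 1.601e-18 J)
Δt_min = 3.294e-17 s = 32.940 as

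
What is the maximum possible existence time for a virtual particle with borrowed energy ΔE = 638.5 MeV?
5.154 × 10^-25 s

Using the energy-time uncertainty principle:
ΔEΔt ≥ ℏ/2

For a virtual particle borrowing energy ΔE, the maximum lifetime is:
Δt_max = ℏ/(2ΔE)

Converting energy:
ΔE = 638.5 MeV = 1.023e-10 J

Δt_max = (1.055e-34 J·s) / (2 × 1.023e-10 J)
Δt_max = 5.154e-25 s = 5.154 × 10^-25 s

Virtual particles with higher borrowed energy exist for shorter times.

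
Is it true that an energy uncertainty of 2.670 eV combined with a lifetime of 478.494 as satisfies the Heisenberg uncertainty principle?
Yes, it satisfies the uncertainty relation.

Calculate the product ΔEΔt:
ΔE = 2.670 eV = 4.278e-19 J
ΔEΔt = (4.278e-19 J) × (4.785e-16 s)
ΔEΔt = 2.047e-34 J·s

Compare to the minimum allowed value ℏ/2:
ℏ/2 = 5.273e-35 J·s

Since ΔEΔt = 2.047e-34 J·s ≥ 5.273e-35 J·s = ℏ/2,
this satisfies the uncertainty relation.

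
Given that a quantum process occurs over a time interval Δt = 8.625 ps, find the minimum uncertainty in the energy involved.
38.157 μeV

Using the energy-time uncertainty principle:
ΔEΔt ≥ ℏ/2

The minimum uncertainty in energy is:
ΔE_min = ℏ/(2Δt)
ΔE_min = (1.055e-34 J·s) / (2 × 8.625e-12 s)
ΔE_min = 6.113e-24 J = 38.157 μeV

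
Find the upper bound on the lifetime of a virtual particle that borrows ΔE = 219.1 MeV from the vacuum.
1.502 ys

Using the energy-time uncertainty principle:
ΔEΔt ≥ ℏ/2

For a virtual particle borrowing energy ΔE, the maximum lifetime is:
Δt_max = ℏ/(2ΔE)

Converting energy:
ΔE = 219.1 MeV = 3.510e-11 J

Δt_max = (1.055e-34 J·s) / (2 × 3.510e-11 J)
Δt_max = 1.502e-24 s = 1.502 ys

Virtual particles with higher borrowed energy exist for shorter times.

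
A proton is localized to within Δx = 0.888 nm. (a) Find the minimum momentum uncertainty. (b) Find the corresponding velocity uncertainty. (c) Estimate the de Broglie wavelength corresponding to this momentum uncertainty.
(a) Δp_min = 5.938 × 10^-26 kg·m/s
(b) Δv_min = 35.501 m/s
(c) λ_dB = 11.159 nm

Step-by-step:

(a) From the uncertainty principle:
Δp_min = ℏ/(2Δx) = (1.055e-34 J·s)/(2 × 8.880e-10 m) = 5.938e-26 kg·m/s

(b) The velocity uncertainty:
Δv = Δp/m = (5.938e-26 kg·m/s)/(1.673e-27 kg) = 3.550e+01 m/s = 35.501 m/s

(c) The de Broglie wavelength for this momentum:
λ = h/p = (6.626e-34 J·s)/(5.938e-26 kg·m/s) = 1.116e-08 m = 11.159 nm

Note: The de Broglie wavelength is comparable to the localization size, as expected from wave-particle duality.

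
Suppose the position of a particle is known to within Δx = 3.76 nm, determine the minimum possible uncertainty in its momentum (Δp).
1.402 × 10^-26 kg·m/s

Using the Heisenberg uncertainty principle:
ΔxΔp ≥ ℏ/2

The minimum uncertainty in momentum is:
Δp_min = ℏ/(2Δx)
Δp_min = (1.055e-34 J·s) / (2 × 3.760e-09 m)
Δp_min = 1.402e-26 kg·m/s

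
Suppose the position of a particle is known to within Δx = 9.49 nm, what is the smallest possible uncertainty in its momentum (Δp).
5.556 × 10^-27 kg·m/s

Using the Heisenberg uncertainty principle:
ΔxΔp ≥ ℏ/2

The minimum uncertainty in momentum is:
Δp_min = ℏ/(2Δx)
Δp_min = (1.055e-34 J·s) / (2 × 9.490e-09 m)
Δp_min = 5.556e-27 kg·m/s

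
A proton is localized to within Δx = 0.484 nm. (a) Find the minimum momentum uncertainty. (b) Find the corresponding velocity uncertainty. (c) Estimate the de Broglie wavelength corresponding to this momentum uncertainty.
(a) Δp_min = 1.089 × 10^-25 kg·m/s
(b) Δv_min = 65.133 m/s
(c) λ_dB = 6.082 nm

Step-by-step:

(a) From the uncertainty principle:
Δp_min = ℏ/(2Δx) = (1.055e-34 J·s)/(2 × 4.840e-10 m) = 1.089e-25 kg·m/s

(b) The velocity uncertainty:
Δv = Δp/m = (1.089e-25 kg·m/s)/(1.673e-27 kg) = 6.513e+01 m/s = 65.133 m/s

(c) The de Broglie wavelength for this momentum:
λ = h/p = (6.626e-34 J·s)/(1.089e-25 kg·m/s) = 6.082e-09 m = 6.082 nm

Note: The de Broglie wavelength is comparable to the localization size, as expected from wave-particle duality.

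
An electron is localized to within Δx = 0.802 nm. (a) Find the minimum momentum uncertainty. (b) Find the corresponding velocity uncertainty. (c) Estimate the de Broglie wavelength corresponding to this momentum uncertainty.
(a) Δp_min = 6.575 × 10^-26 kg·m/s
(b) Δv_min = 72.174 km/s
(c) λ_dB = 10.078 nm

Step-by-step:

(a) From the uncertainty principle:
Δp_min = ℏ/(2Δx) = (1.055e-34 J·s)/(2 × 8.020e-10 m) = 6.575e-26 kg·m/s

(b) The velocity uncertainty:
Δv = Δp/m = (6.575e-26 kg·m/s)/(9.109e-31 kg) = 7.217e+04 m/s = 72.174 km/s

(c) The de Broglie wavelength for this momentum:
λ = h/p = (6.626e-34 J·s)/(6.575e-26 kg·m/s) = 1.008e-08 m = 10.078 nm

Note: The de Broglie wavelength is comparable to the localization size, as expected from wave-particle duality.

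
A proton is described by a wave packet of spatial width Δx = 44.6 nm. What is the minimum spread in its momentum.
1.182 × 10^-27 kg·m/s

For a wave packet, the spatial width Δx and momentum spread Δp are related by the uncertainty principle:
ΔxΔp ≥ ℏ/2

The minimum momentum spread is:
Δp_min = ℏ/(2Δx)
Δp_min = (1.055e-34 J·s) / (2 × 4.460e-08 m)
Δp_min = 1.182e-27 kg·m/s

A wave packet cannot have both a well-defined position and well-defined momentum.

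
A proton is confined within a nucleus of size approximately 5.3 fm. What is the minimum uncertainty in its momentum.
9.949 × 10^-21 kg·m/s

Using the Heisenberg uncertainty principle:
ΔxΔp ≥ ℏ/2

With Δx ≈ L = 5.300e-15 m (the confinement size):
Δp_min = ℏ/(2Δx)
Δp_min = (1.055e-34 J·s) / (2 × 5.300e-15 m)
Δp_min = 9.949e-21 kg·m/s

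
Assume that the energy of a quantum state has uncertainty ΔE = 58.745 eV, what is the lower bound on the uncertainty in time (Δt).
5.602 as

Using the energy-time uncertainty principle:
ΔEΔt ≥ ℏ/2

The minimum uncertainty in time is:
Δt_min = ℏ/(2ΔE)
Δt_min = (1.055e-34 J·s) / (2 × 9.412e-18 J)
Δt_min = 5.602e-18 s = 5.602 as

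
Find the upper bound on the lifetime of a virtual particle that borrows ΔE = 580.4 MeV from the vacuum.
5.670 × 10^-25 s

Using the energy-time uncertainty principle:
ΔEΔt ≥ ℏ/2

For a virtual particle borrowing energy ΔE, the maximum lifetime is:
Δt_max = ℏ/(2ΔE)

Converting energy:
ΔE = 580.4 MeV = 9.299e-11 J

Δt_max = (1.055e-34 J·s) / (2 × 9.299e-11 J)
Δt_max = 5.670e-25 s = 5.670 × 10^-25 s

Virtual particles with higher borrowed energy exist for shorter times.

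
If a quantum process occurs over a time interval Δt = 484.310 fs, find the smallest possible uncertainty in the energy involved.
679.536 μeV

Using the energy-time uncertainty principle:
ΔEΔt ≥ ℏ/2

The minimum uncertainty in energy is:
ΔE_min = ℏ/(2Δt)
ΔE_min = (1.055e-34 J·s) / (2 × 4.843e-13 s)
ΔE_min = 1.089e-22 J = 679.536 μeV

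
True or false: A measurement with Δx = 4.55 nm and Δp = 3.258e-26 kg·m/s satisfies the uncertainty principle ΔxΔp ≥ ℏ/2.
Yes, it satisfies the uncertainty principle.

Calculate the product ΔxΔp:
ΔxΔp = (4.550e-09 m) × (3.258e-26 kg·m/s)
ΔxΔp = 1.482e-34 J·s

Compare to the minimum allowed value ℏ/2:
ℏ/2 = 5.273e-35 J·s

Since ΔxΔp = 1.482e-34 J·s ≥ 5.273e-35 J·s = ℏ/2,
the measurement satisfies the uncertainty principle.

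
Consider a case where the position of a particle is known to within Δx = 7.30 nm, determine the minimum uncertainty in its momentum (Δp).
7.223 × 10^-27 kg·m/s

Using the Heisenberg uncertainty principle:
ΔxΔp ≥ ℏ/2

The minimum uncertainty in momentum is:
Δp_min = ℏ/(2Δx)
Δp_min = (1.055e-34 J·s) / (2 × 7.300e-09 m)
Δp_min = 7.223e-27 kg·m/s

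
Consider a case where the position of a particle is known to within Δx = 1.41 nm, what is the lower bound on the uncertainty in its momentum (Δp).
3.740 × 10^-26 kg·m/s

Using the Heisenberg uncertainty principle:
ΔxΔp ≥ ℏ/2

The minimum uncertainty in momentum is:
Δp_min = ℏ/(2Δx)
Δp_min = (1.055e-34 J·s) / (2 × 1.410e-09 m)
Δp_min = 3.740e-26 kg·m/s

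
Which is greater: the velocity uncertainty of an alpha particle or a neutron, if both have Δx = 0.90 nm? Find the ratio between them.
The neutron has the larger minimum velocity uncertainty, by a ratio of 4.0.

For both particles, Δp_min = ℏ/(2Δx) = 5.859e-26 kg·m/s (same for both).

The velocity uncertainty is Δv = Δp/m:
- alpha particle: Δv = 5.859e-26 / 6.645e-27 = 8.817e+00 m/s = 8.817 m/s
- neutron: Δv = 5.859e-26 / 1.675e-27 = 3.498e+01 m/s = 34.979 m/s

Ratio: 3.498e+01 / 8.817e+00 = 4.0

The lighter particle has larger velocity uncertainty because Δv ∝ 1/m.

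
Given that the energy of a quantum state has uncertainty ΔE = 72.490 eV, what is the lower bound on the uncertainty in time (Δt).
4.540 as

Using the energy-time uncertainty principle:
ΔEΔt ≥ ℏ/2

The minimum uncertainty in time is:
Δt_min = ℏ/(2ΔE)
Δt_min = (1.055e-34 J·s) / (2 × 1.161e-17 J)
Δt_min = 4.540e-18 s = 4.540 as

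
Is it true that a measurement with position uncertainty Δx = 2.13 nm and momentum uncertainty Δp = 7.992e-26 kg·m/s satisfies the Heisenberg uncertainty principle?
Yes, it satisfies the uncertainty principle.

Calculate the product ΔxΔp:
ΔxΔp = (2.130e-09 m) × (7.992e-26 kg·m/s)
ΔxΔp = 1.702e-34 J·s

Compare to the minimum allowed value ℏ/2:
ℏ/2 = 5.273e-35 J·s

Since ΔxΔp = 1.702e-34 J·s ≥ 5.273e-35 J·s = ℏ/2,
the measurement satisfies the uncertainty principle.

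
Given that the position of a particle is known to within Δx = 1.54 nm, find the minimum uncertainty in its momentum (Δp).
3.424 × 10^-26 kg·m/s

Using the Heisenberg uncertainty principle:
ΔxΔp ≥ ℏ/2

The minimum uncertainty in momentum is:
Δp_min = ℏ/(2Δx)
Δp_min = (1.055e-34 J·s) / (2 × 1.540e-09 m)
Δp_min = 3.424e-26 kg·m/s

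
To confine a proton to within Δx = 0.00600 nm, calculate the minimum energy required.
144.096 meV

Localizing a particle requires giving it sufficient momentum uncertainty:

1. From uncertainty principle: Δp ≥ ℏ/(2Δx)
   Δp_min = (1.055e-34 J·s) / (2 × 6.000e-12 m)
   Δp_min = 8.788e-24 kg·m/s

2. This momentum uncertainty corresponds to kinetic energy:
   KE ≈ (Δp)²/(2m) = (8.788e-24)²/(2 × 1.673e-27 kg)
   KE = 2.309e-20 J = 144.096 meV

Tighter localization requires more energy.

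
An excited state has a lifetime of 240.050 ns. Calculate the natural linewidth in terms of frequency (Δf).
331.504 kHz

Using the energy-time uncertainty principle and E = hf:
ΔEΔt ≥ ℏ/2
hΔf·Δt ≥ ℏ/2

The minimum frequency uncertainty is:
Δf = ℏ/(2hτ) = 1/(4πτ)
Δf = 1/(4π × 2.401e-07 s)
Δf = 3.315e+05 Hz = 331.504 kHz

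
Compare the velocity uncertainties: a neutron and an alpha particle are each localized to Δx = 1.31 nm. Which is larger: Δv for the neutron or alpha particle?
The neutron has the larger minimum velocity uncertainty, by a ratio of 4.0.

For both particles, Δp_min = ℏ/(2Δx) = 4.025e-26 kg·m/s (same for both).

The velocity uncertainty is Δv = Δp/m:
- neutron: Δv = 4.025e-26 / 1.675e-27 = 2.403e+01 m/s = 24.031 m/s
- alpha particle: Δv = 4.025e-26 / 6.645e-27 = 6.058e+00 m/s = 6.058 m/s

Ratio: 2.403e+01 / 6.058e+00 = 4.0

The lighter particle has larger velocity uncertainty because Δv ∝ 1/m.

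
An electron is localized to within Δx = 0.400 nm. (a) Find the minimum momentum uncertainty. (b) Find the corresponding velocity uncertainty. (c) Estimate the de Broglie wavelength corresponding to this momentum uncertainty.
(a) Δp_min = 1.318 × 10^-25 kg·m/s
(b) Δv_min = 144.710 km/s
(c) λ_dB = 5.027 nm

Step-by-step:

(a) From the uncertainty principle:
Δp_min = ℏ/(2Δx) = (1.055e-34 J·s)/(2 × 4.000e-10 m) = 1.318e-25 kg·m/s

(b) The velocity uncertainty:
Δv = Δp/m = (1.318e-25 kg·m/s)/(9.109e-31 kg) = 1.447e+05 m/s = 144.710 km/s

(c) The de Broglie wavelength for this momentum:
λ = h/p = (6.626e-34 J·s)/(1.318e-25 kg·m/s) = 5.027e-09 m = 5.027 nm

Note: The de Broglie wavelength is comparable to the localization size, as expected from wave-particle duality.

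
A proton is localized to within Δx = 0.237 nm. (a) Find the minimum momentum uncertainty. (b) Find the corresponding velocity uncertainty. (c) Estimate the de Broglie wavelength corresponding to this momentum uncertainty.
(a) Δp_min = 2.225 × 10^-25 kg·m/s
(b) Δv_min = 133.015 m/s
(c) λ_dB = 2.978 nm

Step-by-step:

(a) From the uncertainty principle:
Δp_min = ℏ/(2Δx) = (1.055e-34 J·s)/(2 × 2.370e-10 m) = 2.225e-25 kg·m/s

(b) The velocity uncertainty:
Δv = Δp/m = (2.225e-25 kg·m/s)/(1.673e-27 kg) = 1.330e+02 m/s = 133.015 m/s

(c) The de Broglie wavelength for this momentum:
λ = h/p = (6.626e-34 J·s)/(2.225e-25 kg·m/s) = 2.978e-09 m = 2.978 nm

Note: The de Broglie wavelength is comparable to the localization size, as expected from wave-particle duality.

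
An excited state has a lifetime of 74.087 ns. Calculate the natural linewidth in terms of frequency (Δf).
1.074 MHz

Using the energy-time uncertainty principle and E = hf:
ΔEΔt ≥ ℏ/2
hΔf·Δt ≥ ℏ/2

The minimum frequency uncertainty is:
Δf = ℏ/(2hτ) = 1/(4πτ)
Δf = 1/(4π × 7.409e-08 s)
Δf = 1.074e+06 Hz = 1.074 MHz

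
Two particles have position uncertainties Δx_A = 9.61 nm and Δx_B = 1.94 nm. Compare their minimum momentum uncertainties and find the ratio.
Particle B has the larger minimum momentum uncertainty, by a factor of 4.95.

For each particle, the minimum momentum uncertainty is Δp_min = ℏ/(2Δx):

Particle A: Δp_A = ℏ/(2×9.610e-09 m) = 5.487e-27 kg·m/s
Particle B: Δp_B = ℏ/(2×1.940e-09 m) = 2.718e-26 kg·m/s

Ratio: Δp_B/Δp_A = 4.95

Since Δp_min ∝ 1/Δx, the particle with smaller position uncertainty (B) has larger momentum uncertainty.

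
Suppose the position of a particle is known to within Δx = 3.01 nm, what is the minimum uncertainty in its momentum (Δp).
1.752 × 10^-26 kg·m/s

Using the Heisenberg uncertainty principle:
ΔxΔp ≥ ℏ/2

The minimum uncertainty in momentum is:
Δp_min = ℏ/(2Δx)
Δp_min = (1.055e-34 J·s) / (2 × 3.010e-09 m)
Δp_min = 1.752e-26 kg·m/s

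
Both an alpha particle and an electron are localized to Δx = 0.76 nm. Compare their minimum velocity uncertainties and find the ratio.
The electron has the larger minimum velocity uncertainty, by a ratio of 7294.3.

For both particles, Δp_min = ℏ/(2Δx) = 6.938e-26 kg·m/s (same for both).

The velocity uncertainty is Δv = Δp/m:
- alpha particle: Δv = 6.938e-26 / 6.645e-27 = 1.044e+01 m/s = 10.441 m/s
- electron: Δv = 6.938e-26 / 9.109e-31 = 7.616e+04 m/s = 76.163 km/s

Ratio: 7.616e+04 / 1.044e+01 = 7294.3

The lighter particle has larger velocity uncertainty because Δv ∝ 1/m.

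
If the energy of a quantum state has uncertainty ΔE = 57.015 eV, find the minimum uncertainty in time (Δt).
5.772 as

Using the energy-time uncertainty principle:
ΔEΔt ≥ ℏ/2

The minimum uncertainty in time is:
Δt_min = ℏ/(2ΔE)
Δt_min = (1.055e-34 J·s) / (2 × 9.135e-18 J)
Δt_min = 5.772e-18 s = 5.772 as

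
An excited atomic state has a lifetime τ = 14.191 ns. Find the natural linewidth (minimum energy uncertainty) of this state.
23.191 neV

Using the energy-time uncertainty principle:
ΔEΔt ≥ ℏ/2

The lifetime τ represents the time uncertainty Δt.
The natural linewidth (minimum energy uncertainty) is:

ΔE = ℏ/(2τ)
ΔE = (1.055e-34 J·s) / (2 × 1.419e-08 s)
ΔE = 3.716e-27 J = 23.191 neV

This natural linewidth limits the precision of spectroscopic measurements.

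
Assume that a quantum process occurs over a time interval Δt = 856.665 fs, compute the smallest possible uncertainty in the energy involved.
384.171 μeV

Using the energy-time uncertainty principle:
ΔEΔt ≥ ℏ/2

The minimum uncertainty in energy is:
ΔE_min = ℏ/(2Δt)
ΔE_min = (1.055e-34 J·s) / (2 × 8.567e-13 s)
ΔE_min = 6.155e-23 J = 384.171 μeV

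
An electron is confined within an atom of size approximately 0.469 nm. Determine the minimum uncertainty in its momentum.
1.124 × 10^-25 kg·m/s

Using the Heisenberg uncertainty principle:
ΔxΔp ≥ ℏ/2

With Δx ≈ L = 4.690e-10 m (the confinement size):
Δp_min = ℏ/(2Δx)
Δp_min = (1.055e-34 J·s) / (2 × 4.690e-10 m)
Δp_min = 1.124e-25 kg·m/s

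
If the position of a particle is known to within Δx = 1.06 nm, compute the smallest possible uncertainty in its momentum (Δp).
4.974 × 10^-26 kg·m/s

Using the Heisenberg uncertainty principle:
ΔxΔp ≥ ℏ/2

The minimum uncertainty in momentum is:
Δp_min = ℏ/(2Δx)
Δp_min = (1.055e-34 J·s) / (2 × 1.060e-09 m)
Δp_min = 4.974e-26 kg·m/s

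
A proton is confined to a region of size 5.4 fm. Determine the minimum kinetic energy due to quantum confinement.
177.896 keV

Using the uncertainty principle:

1. Position uncertainty: Δx ≈ 5.400e-15 m
2. Minimum momentum uncertainty: Δp = ℏ/(2Δx) = 9.765e-21 kg·m/s
3. Minimum kinetic energy:
   KE = (Δp)²/(2m) = (9.765e-21)²/(2 × 1.673e-27 kg)
   KE = 2.850e-14 J = 177.896 keV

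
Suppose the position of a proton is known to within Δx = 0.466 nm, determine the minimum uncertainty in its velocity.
67.649 m/s

Using the Heisenberg uncertainty principle and Δp = mΔv:
ΔxΔp ≥ ℏ/2
Δx(mΔv) ≥ ℏ/2

The minimum uncertainty in velocity is:
Δv_min = ℏ/(2mΔx)
Δv_min = (1.055e-34 J·s) / (2 × 1.673e-27 kg × 4.660e-10 m)
Δv_min = 6.765e+01 m/s = 67.649 m/s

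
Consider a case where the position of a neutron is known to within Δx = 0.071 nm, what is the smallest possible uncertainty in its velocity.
443.396 m/s

Using the Heisenberg uncertainty principle and Δp = mΔv:
ΔxΔp ≥ ℏ/2
Δx(mΔv) ≥ ℏ/2

The minimum uncertainty in velocity is:
Δv_min = ℏ/(2mΔx)
Δv_min = (1.055e-34 J·s) / (2 × 1.675e-27 kg × 7.100e-11 m)
Δv_min = 4.434e+02 m/s = 443.396 m/s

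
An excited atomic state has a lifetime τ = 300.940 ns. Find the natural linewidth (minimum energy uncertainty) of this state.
1.094 neV

Using the energy-time uncertainty principle:
ΔEΔt ≥ ℏ/2

The lifetime τ represents the time uncertainty Δt.
The natural linewidth (minimum energy uncertainty) is:

ΔE = ℏ/(2τ)
ΔE = (1.055e-34 J·s) / (2 × 3.009e-07 s)
ΔE = 1.752e-28 J = 1.094 neV

This natural linewidth limits the precision of spectroscopic measurements.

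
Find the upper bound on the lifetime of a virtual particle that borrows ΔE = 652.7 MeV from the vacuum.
5.042 × 10^-25 s

Using the energy-time uncertainty principle:
ΔEΔt ≥ ℏ/2

For a virtual particle borrowing energy ΔE, the maximum lifetime is:
Δt_max = ℏ/(2ΔE)

Converting energy:
ΔE = 652.7 MeV = 1.046e-10 J

Δt_max = (1.055e-34 J·s) / (2 × 1.046e-10 J)
Δt_max = 5.042e-25 s = 5.042 × 10^-25 s

Virtual particles with higher borrowed energy exist for shorter times.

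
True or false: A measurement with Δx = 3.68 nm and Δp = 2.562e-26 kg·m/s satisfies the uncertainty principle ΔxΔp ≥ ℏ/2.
Yes, it satisfies the uncertainty principle.

Calculate the product ΔxΔp:
ΔxΔp = (3.680e-09 m) × (2.562e-26 kg·m/s)
ΔxΔp = 9.428e-35 J·s

Compare to the minimum allowed value ℏ/2:
ℏ/2 = 5.273e-35 J·s

Since ΔxΔp = 9.428e-35 J·s ≥ 5.273e-35 J·s = ℏ/2,
the measurement satisfies the uncertainty principle.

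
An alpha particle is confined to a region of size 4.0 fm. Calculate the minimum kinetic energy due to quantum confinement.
81.613 keV

Using the uncertainty principle:

1. Position uncertainty: Δx ≈ 4.000e-15 m
2. Minimum momentum uncertainty: Δp = ℏ/(2Δx) = 1.318e-20 kg·m/s
3. Minimum kinetic energy:
   KE = (Δp)²/(2m) = (1.318e-20)²/(2 × 6.645e-27 kg)
   KE = 1.308e-14 J = 81.613 keV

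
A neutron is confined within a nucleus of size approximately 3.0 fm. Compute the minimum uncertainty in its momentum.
1.758 × 10^-20 kg·m/s

Using the Heisenberg uncertainty principle:
ΔxΔp ≥ ℏ/2

With Δx ≈ L = 3.000e-15 m (the confinement size):
Δp_min = ℏ/(2Δx)
Δp_min = (1.055e-34 J·s) / (2 × 3.000e-15 m)
Δp_min = 1.758e-20 kg·m/s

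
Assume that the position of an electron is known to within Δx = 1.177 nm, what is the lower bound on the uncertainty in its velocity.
49.179 km/s

Using the Heisenberg uncertainty principle and Δp = mΔv:
ΔxΔp ≥ ℏ/2
Δx(mΔv) ≥ ℏ/2

The minimum uncertainty in velocity is:
Δv_min = ℏ/(2mΔx)
Δv_min = (1.055e-34 J·s) / (2 × 9.109e-31 kg × 1.177e-09 m)
Δv_min = 4.918e+04 m/s = 49.179 km/s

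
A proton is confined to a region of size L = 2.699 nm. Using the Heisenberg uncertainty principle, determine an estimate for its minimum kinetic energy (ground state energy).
712.112 neV

Using the uncertainty principle to estimate ground state energy:

1. The position uncertainty is approximately the confinement size:
   Δx ≈ L = 2.699e-09 m

2. From ΔxΔp ≥ ℏ/2, the minimum momentum uncertainty is:
   Δp ≈ ℏ/(2L) = 1.954e-26 kg·m/s

3. The kinetic energy is approximately:
   KE ≈ (Δp)²/(2m) = (1.954e-26)²/(2 × 1.673e-27 kg)
   KE ≈ 1.141e-25 J = 712.112 neV

This is an order-of-magnitude estimate of the ground state energy.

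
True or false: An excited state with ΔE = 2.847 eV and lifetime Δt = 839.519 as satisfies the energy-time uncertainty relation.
Yes, it satisfies the uncertainty relation.

Calculate the product ΔEΔt:
ΔE = 2.847 eV = 4.561e-19 J
ΔEΔt = (4.561e-19 J) × (8.395e-16 s)
ΔEΔt = 3.829e-34 J·s

Compare to the minimum allowed value ℏ/2:
ℏ/2 = 5.273e-35 J·s

Since ΔEΔt = 3.829e-34 J·s ≥ 5.273e-35 J·s = ℏ/2,
this satisfies the uncertainty relation.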